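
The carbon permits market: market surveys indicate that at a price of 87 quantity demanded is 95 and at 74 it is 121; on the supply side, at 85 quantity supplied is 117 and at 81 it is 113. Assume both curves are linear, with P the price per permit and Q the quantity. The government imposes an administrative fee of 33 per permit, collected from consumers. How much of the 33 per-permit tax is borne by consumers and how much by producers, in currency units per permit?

Consumers bear 11 per permit; producers bear 22 per permit.

Demand slope: (121 − 95)/(74 − 87) = -2, so Qd = 269 − 2P.
Supply slope: (113 − 117)/(81 − 85) = 1, so Qs = P + 32.
Without the tax, 269 − 2P = P + 32 gives 3P = 237, so P* = 79 and Q* = 111.
With the tax collected from consumers, demand (in seller-price terms) shifts: Qd = 269 − 2(P + 33).
New equilibrium: consumers pay 90, producers receive 57, Q = 89. (Wedge: Pb − Ps = 33.)
Burden on consumers: 11; on producers: 22. (They sum to 33.)
The less price-elastic side of the market bears the larger share of a per-unit tax.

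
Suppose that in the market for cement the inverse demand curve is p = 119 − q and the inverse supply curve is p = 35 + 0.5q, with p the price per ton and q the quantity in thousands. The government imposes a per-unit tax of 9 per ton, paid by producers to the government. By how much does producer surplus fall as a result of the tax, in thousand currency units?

Inverting to q(p) form: qd = 119 − p; qs = 2p − 70.
Without the tax, 119 − p = 2p − 70 gives 3p = 189, so p* = 63 and q* = 56.
With the tax collected from producers, supply shifts: qs = 2(p − 9) − 70.
New equilibrium: buyers pay 69, producers receive 60, q = 50. (Wedge: pb − ps = 9.)
ΔPS is the trapezoid between Q = 50 and Q = 56 of height 3: ½ · (56 + 50) · 3 = 159.

Producer surplus falls by 159 thousand.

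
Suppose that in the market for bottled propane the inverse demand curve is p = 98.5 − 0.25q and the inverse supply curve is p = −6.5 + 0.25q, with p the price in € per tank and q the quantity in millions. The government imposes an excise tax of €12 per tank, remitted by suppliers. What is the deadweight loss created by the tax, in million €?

Inverting to q(p) form: qd = 394 − 4p; qs = 4p + 26.
Before the tax: set 394 − 4p = 4p + 26 → p* = €46, q* = 210.
With the tax collected from suppliers, supply shifts: qs = 4(p − 12) + 26.
New equilibrium: consumers pay €52, suppliers receive €40, q = 186. (Wedge: pb − ps = 12.)
Quantity falls by |ΔQ| = |210 − 186| = 24.
DWL = ½ · t · |ΔQ| = ½ · 12 · 24 = €144.

Deadweight loss = €144 million.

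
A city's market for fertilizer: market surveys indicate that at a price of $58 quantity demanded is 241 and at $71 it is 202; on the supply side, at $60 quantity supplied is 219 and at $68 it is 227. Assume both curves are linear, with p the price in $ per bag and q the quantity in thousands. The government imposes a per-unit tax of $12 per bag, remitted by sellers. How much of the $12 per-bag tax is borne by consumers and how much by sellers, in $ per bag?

Demand slope: (202 − 241)/(71 − 58) = -3, so qd = 415 − 3p.
Supply slope: (227 − 219)/(68 − 60) = 1, so qs = p + 159.
Before the tax: set 415 − 3p = p + 159 → p* = $64, q* = 223.
With the tax collected from sellers, supply shifts: qs = (p − 12) + 159.
Solving gives q = 214 with consumers paying $67 and sellers receiving $55 (the $12 wedge).
Burden on consumers: $3; on sellers: $9. (They sum to $12.)
The less price-elastic side of the market bears the larger share of a per-unit tax.

Consumers bear $3 per bag; sellers bear $9 per bag.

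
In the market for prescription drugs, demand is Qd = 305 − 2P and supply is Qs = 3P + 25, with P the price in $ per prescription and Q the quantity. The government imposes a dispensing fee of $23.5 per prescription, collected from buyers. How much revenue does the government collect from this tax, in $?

Tax revenue = $3872.8.

Without the tax, 305 − 2P = 3P + 25 gives 5P = 280, so P* = $56 and Q* = 193.
With the tax collected from buyers, demand (in seller-price terms) shifts: Qd = 305 − 2(P + 23.5).
Solving gives Q = 164.8 with buyers paying $70.1 and suppliers receiving $46.6 (the $23.5 wedge).
Revenue = t · Q = 23.5 · 164.8 = $3872.8.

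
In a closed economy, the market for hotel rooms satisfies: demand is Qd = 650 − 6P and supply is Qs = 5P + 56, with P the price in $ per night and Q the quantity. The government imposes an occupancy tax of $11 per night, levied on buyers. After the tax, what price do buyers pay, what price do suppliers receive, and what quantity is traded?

Buyers pay $59; suppliers receive $48; quantity = 296.

Without the tax, 650 − 6P = 5P + 56 gives 11P = 594, so P* = $54 and Q* = 326.
With the tax collected from buyers, demand (in seller-price terms) shifts: Qd = 650 − 6(P + 11).
New equilibrium: buyers pay $59, suppliers receive $48, Q = 296. (Wedge: Pb − Ps = 11.)
The less price-elastic side of the market bears the larger share of a per-unit tax.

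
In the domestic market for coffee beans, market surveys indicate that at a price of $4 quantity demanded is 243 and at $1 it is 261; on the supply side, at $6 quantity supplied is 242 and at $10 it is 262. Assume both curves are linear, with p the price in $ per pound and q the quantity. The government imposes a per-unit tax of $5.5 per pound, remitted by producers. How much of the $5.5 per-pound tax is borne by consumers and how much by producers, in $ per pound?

Consumers bear $2.5 per pound; producers bear $3 per pound.

Demand slope: (261 − 243)/(1 − 4) = -6, so qd = 267 − 6p.
Supply slope: (262 − 242)/(10 − 6) = 5, so qs = 5p + 212.
Without the tax, 267 − 6p = 5p + 212 gives 11p = 55, so p* = $5 and q* = 237.
With the tax collected from producers, supply shifts: qs = 5(p − 5.5) + 212.
Solving gives q = 222 with consumers paying $7.5 and producers receiving $2 (the $5.5 wedge).
Burden on consumers: $2.5; on producers: $3. (They sum to $5.5.)
The less price-elastic side of the market bears the larger share of a per-unit tax.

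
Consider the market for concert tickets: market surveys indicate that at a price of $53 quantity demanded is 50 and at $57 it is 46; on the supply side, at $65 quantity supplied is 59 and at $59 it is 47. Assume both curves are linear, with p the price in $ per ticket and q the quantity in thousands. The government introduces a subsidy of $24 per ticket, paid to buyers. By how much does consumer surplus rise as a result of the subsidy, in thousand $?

Consumer surplus rises by $848 thousand.

Demand slope: (46 − 50)/(57 − 53) = -1, so qd = 103 − p.
Supply slope: (47 − 59)/(59 − 65) = 2, so qs = 2p − 71.
Before the subsidy: set 103 − p = 2p − 71 → p* = $58, q* = 45.
With a per-unit subsidy paid to buyers, each effectively pays p − 24, so demand becomes qd = 103 − (p − 24).
Solving gives q = 61 with buyers paying $42 and suppliers receiving $66 (the $24 wedge).
ΔCS is the trapezoid between Q = 61 and Q = 45 of height $16: ½ · (45 + 61) · 16 = $848.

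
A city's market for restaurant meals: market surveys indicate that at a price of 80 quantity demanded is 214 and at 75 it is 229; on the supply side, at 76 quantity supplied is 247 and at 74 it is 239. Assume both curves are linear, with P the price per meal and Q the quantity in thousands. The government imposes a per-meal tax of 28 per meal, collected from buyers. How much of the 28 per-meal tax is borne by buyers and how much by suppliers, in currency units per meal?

Buyers bear 16 per meal; suppliers bear 12 per meal.

Demand slope: (229 − 214)/(75 − 80) = -3, so Qd = 454 − 3P.
Supply slope: (239 − 247)/(74 − 76) = 4, so Qs = 4P − 57.
Before the tax: set 454 − 3P = 4P − 57 → P* = 73, Q* = 235.
With the tax collected from buyers, demand (in seller-price terms) shifts: Qd = 454 − 3(P + 28).
Solving gives Q = 187 with buyers paying 89 and suppliers receiving 61 (the 28 wedge).
Burden on buyers: 16; on suppliers: 12. (They sum to 28.)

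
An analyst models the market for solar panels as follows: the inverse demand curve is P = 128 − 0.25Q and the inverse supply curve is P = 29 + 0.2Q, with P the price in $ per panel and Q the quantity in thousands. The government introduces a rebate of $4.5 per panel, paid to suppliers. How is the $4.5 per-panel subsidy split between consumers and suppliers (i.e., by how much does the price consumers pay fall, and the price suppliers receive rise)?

Inverting to Q(P) form: Qd = 512 − 4P; Qs = 5P − 145.
Before the subsidy: set 512 − 4P = 5P − 145 → P* = $73, Q* = 220.
With a per-unit subsidy paid to suppliers, each receives P + 4.5 per unit sold, so supply becomes Qs = 5(P + 4.5) − 145.
New equilibrium: consumers pay $70.5, suppliers receive $75, Q = 230. (Wedge: Pb − Ps = −4.5.)
Gain to consumers: $2.5; to suppliers: $2. (They sum to $4.5.)

Consumers gain $2.5 per panel; suppliers gain $2 per panel.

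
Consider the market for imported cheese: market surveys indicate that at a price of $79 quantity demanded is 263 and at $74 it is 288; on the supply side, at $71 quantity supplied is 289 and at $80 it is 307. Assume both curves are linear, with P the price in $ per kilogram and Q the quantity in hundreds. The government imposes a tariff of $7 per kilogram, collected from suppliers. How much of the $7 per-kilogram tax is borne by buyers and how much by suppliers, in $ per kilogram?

Buyers bear $2 per kilogram; suppliers bear $5 per kilogram.

Demand slope: (288 − 263)/(74 − 79) = -5, so Qd = 658 − 5P.
Supply slope: (307 − 289)/(80 − 71) = 2, so Qs = 2P + 147.
Before the tax: set 658 − 5P = 2P + 147 → P* = $73, Q* = 293.
With the tax collected from suppliers, supply shifts: Qs = 2(P − 7) + 147.
Solving gives Q = 283 with buyers paying $75 and suppliers receiving $68 (the $7 wedge).
Burden on buyers: $2; on suppliers: $5. (They sum to $7.)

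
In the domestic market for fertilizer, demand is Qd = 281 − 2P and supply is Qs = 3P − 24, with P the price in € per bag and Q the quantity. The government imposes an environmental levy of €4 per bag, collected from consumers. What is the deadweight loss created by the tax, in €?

Before the tax: set 281 − 2P = 3P − 24 → P* = €61, Q* = 159.
With the tax collected from consumers, demand (in seller-price terms) shifts: Qd = 281 − 2(P + 4).
New equilibrium: consumers pay €63.4, suppliers receive €59.4, Q = 154.2. (Wedge: Pb − Ps = 4.)
Quantity falls by |ΔQ| = |159 − 154.2| = 4.8.
DWL = ½ · t · |ΔQ| = ½ · 4 · 4.8 = €9.6.

Deadweight loss = €9.6.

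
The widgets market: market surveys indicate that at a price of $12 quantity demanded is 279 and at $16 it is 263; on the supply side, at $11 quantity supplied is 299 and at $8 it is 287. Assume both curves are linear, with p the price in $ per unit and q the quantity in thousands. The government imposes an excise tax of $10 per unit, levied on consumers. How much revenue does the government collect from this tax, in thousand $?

Tax revenue = $2710 thousand.

Demand slope: (263 − 279)/(16 − 12) = -4, so qd = 327 − 4p.
Supply slope: (287 − 299)/(8 − 11) = 4, so qs = 4p + 255.
Without the tax, 327 − 4p = 4p + 255 gives 8p = 72, so p* = $9 and q* = 291.
With the tax collected from consumers, demand (in seller-price terms) shifts: qd = 327 − 4(p + 10).
Solving gives q = 271 with consumers paying $14 and producers receiving $4 (the $10 wedge).
Revenue = t · Q = 10 · 271 = $2710.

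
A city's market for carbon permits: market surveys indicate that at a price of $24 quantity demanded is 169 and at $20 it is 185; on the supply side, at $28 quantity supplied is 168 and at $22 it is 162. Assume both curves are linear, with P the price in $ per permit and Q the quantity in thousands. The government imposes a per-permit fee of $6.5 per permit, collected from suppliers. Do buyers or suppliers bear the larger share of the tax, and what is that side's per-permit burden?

Suppliers bear the larger share: $5.2 per permit.

Demand slope: (185 − 169)/(20 − 24) = -4, so Qd = 265 − 4P.
Supply slope: (162 − 168)/(22 − 28) = 1, so Qs = P + 140.
Without the tax, 265 − 4P = P + 140 gives 5P = 125, so P* = $25 and Q* = 165.
With the tax collected from suppliers, supply shifts: Qs = (P − 6.5) + 140.
Solving gives Q = 159.8 with buyers paying $26.3 and suppliers receiving $19.8 (the $6.5 wedge).
Per-permit burden: buyers $1.3, suppliers $5.2.
Suppliers take the larger share because supply is less price-elastic here (demand slope 4 vs supply slope 1).
The less price-elastic side of the market bears the larger share of a per-unit tax.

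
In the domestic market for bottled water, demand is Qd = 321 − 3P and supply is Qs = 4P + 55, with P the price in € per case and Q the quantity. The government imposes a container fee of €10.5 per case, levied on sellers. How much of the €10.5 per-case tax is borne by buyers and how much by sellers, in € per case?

Without the tax, 321 − 3P = 4P + 55 gives 7P = 266, so P* = €38 and Q* = 207.
With the tax collected from sellers, supply shifts: Qs = 4(P − 10.5) + 55.
New equilibrium: buyers pay €44, sellers receive €33.5, Q = 189. (Wedge: Pb − Ps = 10.5.)
Burden on buyers: €6; on sellers: €4.5. (They sum to €10.5.)

Buyers bear €6 per case; sellers bear €4.5 per case.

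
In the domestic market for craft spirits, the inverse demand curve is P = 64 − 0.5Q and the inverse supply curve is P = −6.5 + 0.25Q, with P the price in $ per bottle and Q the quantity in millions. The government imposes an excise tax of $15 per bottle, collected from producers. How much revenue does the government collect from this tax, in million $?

Tax revenue = $1110 million.

Rewrite in direct form: Qd = 128 − 2P and Qs = 4P + 26.
Before the tax: set 128 − 2P = 4P + 26 → P* = $17, Q* = 94.
With the tax collected from producers, supply shifts: Qs = 4(P − 15) + 26.
Solving gives Q = 74 with consumers paying $27 and producers receiving $12 (the $15 wedge).
Revenue = t · Q = 15 · 74 = $1110.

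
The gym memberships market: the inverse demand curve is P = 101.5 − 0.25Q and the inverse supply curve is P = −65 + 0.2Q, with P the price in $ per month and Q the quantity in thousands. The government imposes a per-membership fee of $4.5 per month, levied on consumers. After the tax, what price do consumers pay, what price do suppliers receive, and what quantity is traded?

Inverting to Q(P) form: Qd = 406 − 4P; Qs = 5P + 325.
Before the tax: set 406 − 4P = 5P + 325 → P* = $9, Q* = 370.
With the tax collected from consumers, demand (in seller-price terms) shifts: Qd = 406 − 4(P + 4.5).
New equilibrium: consumers pay $11.5, suppliers receive $7, Q = 360. (Wedge: Pb − Ps = 4.5.)

Consumers pay $11.5; suppliers receive $7; quantity = 360.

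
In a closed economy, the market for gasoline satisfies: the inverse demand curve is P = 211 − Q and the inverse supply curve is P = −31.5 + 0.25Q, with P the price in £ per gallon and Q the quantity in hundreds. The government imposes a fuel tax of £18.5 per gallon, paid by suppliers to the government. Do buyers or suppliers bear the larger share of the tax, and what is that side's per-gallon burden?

Rewrite in direct form: Qd = 211 − P and Qs = 4P + 126.
Before the tax: set 211 − P = 4P + 126 → P* = £17, Q* = 194.
With the tax collected from suppliers, supply shifts: Qs = 4(P − 18.5) + 126.
Solving gives Q = 179.2 with buyers paying £31.8 and suppliers receiving £13.3 (the £18.5 wedge).
Per-gallon burden: buyers £14.8, suppliers £3.7.
Buyers take the larger share because demand is less price-elastic here (demand slope 1 vs supply slope 4).
The less price-elastic side of the market bears the larger share of a per-unit tax.

Buyers bear the larger share: £14.8 per gallon.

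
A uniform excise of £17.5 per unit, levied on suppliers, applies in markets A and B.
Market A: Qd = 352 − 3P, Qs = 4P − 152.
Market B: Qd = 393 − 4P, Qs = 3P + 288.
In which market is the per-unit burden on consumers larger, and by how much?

Market A, by £2.5.

Market A: pre-tax P* = £72, Q* = 136; post-tax Q = 106; per-unit burden on consumers = £10.
Market B: pre-tax P* = £15, Q* = 333; post-tax Q = 303; per-unit burden on consumers = £7.5.
Difference: £10 vs £7.5 → market A is larger by £2.5.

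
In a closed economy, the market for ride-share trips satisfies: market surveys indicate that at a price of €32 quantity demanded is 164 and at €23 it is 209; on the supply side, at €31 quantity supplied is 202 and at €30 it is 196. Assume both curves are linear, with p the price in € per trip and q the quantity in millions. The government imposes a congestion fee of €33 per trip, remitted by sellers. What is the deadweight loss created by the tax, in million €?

Demand slope: (209 − 164)/(23 − 32) = -5, so qd = 324 − 5p.
Supply slope: (196 − 202)/(30 − 31) = 6, so qs = 6p + 16.
Without the tax, 324 − 5p = 6p + 16 gives 11p = 308, so p* = €28 and q* = 184.
With the tax collected from sellers, supply shifts: qs = 6(p − 33) + 16.
Solving gives q = 94 with consumers paying €46 and sellers receiving €13 (the €33 wedge).
Quantity falls by |ΔQ| = |184 − 94| = 90.
DWL = ½ · t · |ΔQ| = ½ · 33 · 90 = €1485.

Deadweight loss = €1485 million.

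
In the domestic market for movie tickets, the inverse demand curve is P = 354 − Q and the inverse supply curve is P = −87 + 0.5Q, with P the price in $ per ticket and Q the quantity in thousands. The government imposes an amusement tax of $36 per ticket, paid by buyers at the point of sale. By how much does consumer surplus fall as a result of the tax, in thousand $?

Consumer surplus falls by $6768 thousand.

Rewrite in direct form: Qd = 354 − P and Qs = 2P + 174.
Without the tax, 354 − P = 2P + 174 gives 3P = 180, so P* = $60 and Q* = 294.
With the tax collected from buyers, demand (in seller-price terms) shifts: Qd = 354 − (P + 36).
New equilibrium: buyers pay $84, sellers receive $48, Q = 270. (Wedge: Pb − Ps = 36.)
ΔCS is the trapezoid between Q = 270 and Q = 294 of height $24: ½ · (294 + 270) · 24 = $6768.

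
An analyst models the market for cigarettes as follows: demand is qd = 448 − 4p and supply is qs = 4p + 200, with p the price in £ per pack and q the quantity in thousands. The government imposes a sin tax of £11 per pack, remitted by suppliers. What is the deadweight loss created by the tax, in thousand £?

Deadweight loss = £121 thousand.

Without the tax, 448 − 4p = 4p + 200 gives 8p = 248, so p* = £31 and q* = 324.
With the tax collected from suppliers, supply shifts: qs = 4(p − 11) + 200.
Solving gives q = 302 with buyers paying £36.5 and suppliers receiving £25.5 (the £11 wedge).
Quantity falls by |ΔQ| = |324 − 302| = 22.
DWL = ½ · t · |ΔQ| = ½ · 11 · 22 = £121.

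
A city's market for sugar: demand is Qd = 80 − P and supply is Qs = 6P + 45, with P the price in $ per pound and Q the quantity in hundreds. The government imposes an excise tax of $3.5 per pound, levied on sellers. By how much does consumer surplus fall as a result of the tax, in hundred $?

Before the tax: set 80 − P = 6P + 45 → P* = $5, Q* = 75.
With the tax collected from sellers, supply shifts: Qs = 6(P − 3.5) + 45.
Solving gives Q = 72 with buyers paying $8 and sellers receiving $4.5 (the $3.5 wedge).
ΔCS is the trapezoid between Q = 72 and Q = 75 of height $3: ½ · (75 + 72) · 3 = $220.5.

Consumer surplus falls by $220.5 hundred.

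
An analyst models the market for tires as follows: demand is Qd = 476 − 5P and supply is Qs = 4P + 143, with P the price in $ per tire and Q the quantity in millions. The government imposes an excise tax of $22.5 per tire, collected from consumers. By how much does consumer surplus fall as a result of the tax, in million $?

Before the tax: set 476 − 5P = 4P + 143 → P* = $37, Q* = 291.
With the tax collected from consumers, demand (in seller-price terms) shifts: Qd = 476 − 5(P + 22.5).
New equilibrium: consumers pay $47, sellers receive $24.5, Q = 241. (Wedge: Pb − Ps = 22.5.)
ΔCS is the trapezoid between Q = 241 and Q = 291 of height $10: ½ · (291 + 241) · 10 = $2660.

Consumer surplus falls by $2660 million.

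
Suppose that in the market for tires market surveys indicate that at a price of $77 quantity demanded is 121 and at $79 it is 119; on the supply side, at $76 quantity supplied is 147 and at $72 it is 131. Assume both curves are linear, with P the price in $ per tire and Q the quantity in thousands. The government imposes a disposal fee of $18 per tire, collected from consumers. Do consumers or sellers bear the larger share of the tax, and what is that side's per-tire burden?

Demand slope: (119 − 121)/(79 − 77) = -1, so Qd = 198 − P.
Supply slope: (131 − 147)/(72 − 76) = 4, so Qs = 4P − 157.
Before the tax: set 198 − P = 4P − 157 → P* = $71, Q* = 127.
With the tax collected from consumers, demand (in seller-price terms) shifts: Qd = 198 − (P + 18).
New equilibrium: consumers pay $85.4, sellers receive $67.4, Q = 112.6. (Wedge: Pb − Ps = 18.)
Per-tire burden: consumers $14.4, sellers $3.6.
Consumers take the larger share because demand is less price-elastic here (demand slope 1 vs supply slope 4).

Consumers bear the larger share: $14.4 per tire.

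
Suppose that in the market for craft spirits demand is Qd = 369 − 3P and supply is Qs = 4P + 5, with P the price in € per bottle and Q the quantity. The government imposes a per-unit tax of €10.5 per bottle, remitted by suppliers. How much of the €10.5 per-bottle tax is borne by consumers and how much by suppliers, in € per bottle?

Before the tax: set 369 − 3P = 4P + 5 → P* = €52, Q* = 213.
With the tax collected from suppliers, supply shifts: Qs = 4(P − 10.5) + 5.
New equilibrium: consumers pay €58, suppliers receive €47.5, Q = 195. (Wedge: Pb − Ps = 10.5.)
Burden on consumers: €6; on suppliers: €4.5. (They sum to €10.5.)
The less price-elastic side of the market bears the larger share of a per-unit tax.

Consumers bear €6 per bottle; suppliers bear €4.5 per bottle.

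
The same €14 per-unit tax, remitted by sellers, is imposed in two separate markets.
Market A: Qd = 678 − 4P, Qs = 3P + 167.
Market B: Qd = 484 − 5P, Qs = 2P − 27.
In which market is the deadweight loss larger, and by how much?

Market A: pre-tax P* = €73, Q* = 386; post-tax Q = 362; deadweight loss = €168.
Market B: pre-tax P* = €73, Q* = 119; post-tax Q = 99; deadweight loss = €140.
Difference: €168 vs €140 → market A is larger by €28.

Market A, by €28.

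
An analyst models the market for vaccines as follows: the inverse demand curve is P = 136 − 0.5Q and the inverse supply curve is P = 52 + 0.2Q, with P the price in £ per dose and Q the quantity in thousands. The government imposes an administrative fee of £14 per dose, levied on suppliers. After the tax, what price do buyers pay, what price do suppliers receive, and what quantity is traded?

Buyers pay £86; suppliers receive £72; quantity = 100.

Rewrite in direct form: Qd = 272 − 2P and Qs = 5P − 260.
Before the tax: set 272 − 2P = 5P − 260 → P* = £76, Q* = 120.
With the tax collected from suppliers, supply shifts: Qs = 5(P − 14) − 260.
Solving gives Q = 100 with buyers paying £86 and suppliers receiving £72 (the £14 wedge).
The less price-elastic side of the market bears the larger share of a per-unit tax.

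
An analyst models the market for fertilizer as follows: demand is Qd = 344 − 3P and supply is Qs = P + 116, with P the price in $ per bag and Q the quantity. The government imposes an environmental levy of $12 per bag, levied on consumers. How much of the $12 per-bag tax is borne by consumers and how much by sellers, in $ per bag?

Without the tax, 344 − 3P = P + 116 gives 4P = 228, so P* = $57 and Q* = 173.
With the tax collected from consumers, demand (in seller-price terms) shifts: Qd = 344 − 3(P + 12).
Solving gives Q = 164 with consumers paying $60 and sellers receiving $48 (the $12 wedge).
Burden on consumers: $3; on sellers: $9. (They sum to $12.)

Consumers bear $3 per bag; sellers bear $9 per bag.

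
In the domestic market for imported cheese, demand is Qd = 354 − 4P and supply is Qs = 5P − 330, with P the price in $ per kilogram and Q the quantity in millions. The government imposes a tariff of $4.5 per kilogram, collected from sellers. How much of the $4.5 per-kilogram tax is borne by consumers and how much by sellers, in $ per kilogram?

Consumers bear $2.5 per kilogram; sellers bear $2 per kilogram.

Without the tax, 354 − 4P = 5P − 330 gives 9P = 684, so P* = $76 and Q* = 50.
With the tax collected from sellers, supply shifts: Qs = 5(P − 4.5) − 330.
New equilibrium: consumers pay $78.5, sellers receive $74, Q = 40. (Wedge: Pb − Ps = 4.5.)
Burden on consumers: $2.5; on sellers: $2. (They sum to $4.5.)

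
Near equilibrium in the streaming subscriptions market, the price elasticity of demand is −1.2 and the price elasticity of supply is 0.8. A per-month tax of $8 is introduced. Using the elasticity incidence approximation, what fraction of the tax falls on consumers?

Incidence ratio: consumers' share ≈ εs / (εs + |εd|) = 0.8 / (0.8 + 1.2) = 0.4.
Supply is the less elastic side, so consumers bear the smaller share.

Consumers' share ≈ 0.4.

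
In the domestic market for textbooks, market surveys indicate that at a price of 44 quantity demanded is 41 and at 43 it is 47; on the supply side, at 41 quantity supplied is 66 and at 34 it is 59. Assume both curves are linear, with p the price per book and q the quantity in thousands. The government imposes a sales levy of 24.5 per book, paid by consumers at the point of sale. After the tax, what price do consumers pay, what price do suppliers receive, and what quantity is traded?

Demand slope: (47 − 41)/(43 − 44) = -6, so qd = 305 − 6p.
Supply slope: (59 − 66)/(34 − 41) = 1, so qs = p + 25.
Without the tax, 305 − 6p = p + 25 gives 7p = 280, so p* = 40 and q* = 65.
With the tax collected from consumers, demand (in seller-price terms) shifts: qd = 305 − 6(p + 24.5).
Solving gives q = 44 with consumers paying 43.5 and suppliers receiving 19 (the 24.5 wedge).
The less price-elastic side of the market bears the larger share of a per-unit tax.

Consumers pay 43.5; suppliers receive 19; quantity = 44.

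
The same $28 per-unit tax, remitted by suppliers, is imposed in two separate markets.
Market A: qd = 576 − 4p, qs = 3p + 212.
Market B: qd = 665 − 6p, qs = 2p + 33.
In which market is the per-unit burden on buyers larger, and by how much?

Market A, by $5.

Market A: pre-tax p* = $52, q* = 368; post-tax q = 320; per-unit burden on buyers = $12.
Market B: pre-tax p* = $79, q* = 191; post-tax q = 149; per-unit burden on buyers = $7.
Difference: $12 vs $7 → market A is larger by $5.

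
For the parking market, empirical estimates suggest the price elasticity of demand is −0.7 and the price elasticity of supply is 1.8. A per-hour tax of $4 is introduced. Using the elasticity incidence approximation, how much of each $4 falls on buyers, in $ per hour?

Buyers bear ≈ $2.88 per hour.

Incidence ratio: buyers' share ≈ εs / (εs + |εd|) = 1.8 / (1.8 + 0.7) = 0.72.
So buyers bear ≈ 0.72 × $4 = $2.88; suppliers bear $1.12.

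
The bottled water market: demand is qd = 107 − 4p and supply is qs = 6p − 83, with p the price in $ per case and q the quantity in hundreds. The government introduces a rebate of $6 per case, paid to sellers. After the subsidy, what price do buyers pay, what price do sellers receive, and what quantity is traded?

Before the subsidy: set 107 − 4p = 6p − 83 → p* = $19, q* = 31.
With a per-unit subsidy paid to sellers, each receives p + 6 per unit sold, so supply becomes qs = 6(p + 6) − 83.
Solving gives q = 45.4 with buyers paying $15.4 and sellers receiving $21.4 (the $6 wedge).

Buyers pay $15.4; sellers receive $21.4; quantity = 45.4.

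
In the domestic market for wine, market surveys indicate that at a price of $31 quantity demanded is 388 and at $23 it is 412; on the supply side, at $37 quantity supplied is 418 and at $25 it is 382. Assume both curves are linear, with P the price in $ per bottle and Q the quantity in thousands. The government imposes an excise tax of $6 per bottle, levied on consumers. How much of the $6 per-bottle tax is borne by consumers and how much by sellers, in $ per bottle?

Consumers bear $3 per bottle; sellers bear $3 per bottle.

Demand slope: (412 − 388)/(23 − 31) = -3, so Qd = 481 − 3P.
Supply slope: (382 − 418)/(25 − 37) = 3, so Qs = 3P + 307.
Without the tax, 481 − 3P = 3P + 307 gives 6P = 174, so P* = $29 and Q* = 394.
With the tax collected from consumers, demand (in seller-price terms) shifts: Qd = 481 − 3(P + 6).
Solving gives Q = 385 with consumers paying $32 and sellers receiving $26 (the $6 wedge).
Burden on consumers: $3; on sellers: $3. (They sum to $6.)
The less price-elastic side of the market bears the larger share of a per-unit tax.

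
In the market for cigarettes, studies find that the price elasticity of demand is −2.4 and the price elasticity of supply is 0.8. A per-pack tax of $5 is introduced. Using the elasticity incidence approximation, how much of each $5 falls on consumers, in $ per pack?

Incidence ratio: consumers' share ≈ εs / (εs + |εd|) = 0.8 / (0.8 + 2.4) = 0.25.
So consumers bear ≈ 0.25 × $5 = $1.25; suppliers bear $3.75.

Consumers bear ≈ $1.25 per pack.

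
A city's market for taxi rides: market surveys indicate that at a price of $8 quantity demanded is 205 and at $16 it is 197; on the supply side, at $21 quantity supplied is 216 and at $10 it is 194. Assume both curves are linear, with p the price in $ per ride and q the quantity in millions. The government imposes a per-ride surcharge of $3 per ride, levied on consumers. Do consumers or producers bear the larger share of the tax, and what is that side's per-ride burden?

Demand slope: (197 − 205)/(16 − 8) = -1, so qd = 213 − p.
Supply slope: (194 − 216)/(10 − 21) = 2, so qs = 2p + 174.
Without the tax, 213 − p = 2p + 174 gives 3p = 39, so p* = $13 and q* = 200.
With the tax collected from consumers, demand (in seller-price terms) shifts: qd = 213 − (p + 3).
Solving gives q = 198 with consumers paying $15 and producers receiving $12 (the $3 wedge).
Per-ride burden: consumers $2, producers $1.
Consumers take the larger share because demand is less price-elastic here (demand slope 1 vs supply slope 2).

Consumers bear the larger share: $2 per ride.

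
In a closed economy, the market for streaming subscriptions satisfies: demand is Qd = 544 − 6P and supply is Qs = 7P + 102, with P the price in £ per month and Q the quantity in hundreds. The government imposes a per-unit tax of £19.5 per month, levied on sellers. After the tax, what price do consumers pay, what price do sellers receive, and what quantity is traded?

Before the tax: set 544 − 6P = 7P + 102 → P* = £34, Q* = 340.
With the tax collected from sellers, supply shifts: Qs = 7(P − 19.5) + 102.
Solving gives Q = 277 with consumers paying £44.5 and sellers receiving £25 (the £19.5 wedge).
The less price-elastic side of the market bears the larger share of a per-unit tax.

Consumers pay £44.5; sellers receive £25; quantity = 277.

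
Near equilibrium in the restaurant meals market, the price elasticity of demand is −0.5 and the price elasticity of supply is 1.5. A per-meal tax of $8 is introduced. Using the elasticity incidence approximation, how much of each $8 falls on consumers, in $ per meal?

Incidence ratio: consumers' share ≈ εs / (εs + |εd|) = 1.5 / (1.5 + 0.5) = 0.75.
So consumers bear ≈ 0.75 × $8 = $6; sellers bear $2.

Consumers bear ≈ $6 per meal.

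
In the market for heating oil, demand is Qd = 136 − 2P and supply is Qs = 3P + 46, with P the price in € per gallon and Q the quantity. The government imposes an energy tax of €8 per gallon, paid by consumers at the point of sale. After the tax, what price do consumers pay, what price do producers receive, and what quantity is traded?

Without the tax, 136 − 2P = 3P + 46 gives 5P = 90, so P* = €18 and Q* = 100.
With the tax collected from consumers, demand (in seller-price terms) shifts: Qd = 136 − 2(P + 8).
Solving gives Q = 90.4 with consumers paying €22.8 and producers receiving €14.8 (the €8 wedge).
The less price-elastic side of the market bears the larger share of a per-unit tax.

Consumers pay €22.8; producers receive €14.8; quantity = 90.4.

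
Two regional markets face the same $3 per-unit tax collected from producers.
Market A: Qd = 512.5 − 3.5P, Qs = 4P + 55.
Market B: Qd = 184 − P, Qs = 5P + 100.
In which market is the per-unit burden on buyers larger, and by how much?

Market A: pre-tax P* = $61, Q* = 299; post-tax Q = 293.4; per-unit burden on buyers = $1.6.
Market B: pre-tax P* = $14, Q* = 170; post-tax Q = 167.5; per-unit burden on buyers = $2.5.
Difference: $1.6 vs $2.5 → market B is larger by $0.9.

Market B, by $0.9.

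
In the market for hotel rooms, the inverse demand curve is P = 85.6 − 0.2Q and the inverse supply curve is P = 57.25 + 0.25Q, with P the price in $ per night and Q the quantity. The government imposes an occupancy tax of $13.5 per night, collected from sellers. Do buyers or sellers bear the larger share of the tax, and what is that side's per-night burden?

Inverting to Q(P) form: Qd = 428 − 5P; Qs = 4P − 229.
Without the tax, 428 − 5P = 4P − 229 gives 9P = 657, so P* = $73 and Q* = 63.
With the tax collected from sellers, supply shifts: Qs = 4(P − 13.5) − 229.
Solving gives Q = 33 with buyers paying $79 and sellers receiving $65.5 (the $13.5 wedge).
Per-night burden: buyers $6, sellers $7.5.
Sellers take the larger share because supply is less price-elastic here (demand slope 5 vs supply slope 4).
The less price-elastic side of the market bears the larger share of a per-unit tax.

Sellers bear the larger share: $7.5 per night.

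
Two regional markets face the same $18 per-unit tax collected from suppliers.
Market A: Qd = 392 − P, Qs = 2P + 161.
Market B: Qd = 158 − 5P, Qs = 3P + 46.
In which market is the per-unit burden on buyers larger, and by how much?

Market A: pre-tax P* = $77, Q* = 315; post-tax Q = 303; per-unit burden on buyers = $12.
Market B: pre-tax P* = $14, Q* = 88; post-tax Q = 54.25; per-unit burden on buyers = $6.75.
Difference: $12 vs $6.75 → market A is larger by $5.25.

Market A, by $5.25.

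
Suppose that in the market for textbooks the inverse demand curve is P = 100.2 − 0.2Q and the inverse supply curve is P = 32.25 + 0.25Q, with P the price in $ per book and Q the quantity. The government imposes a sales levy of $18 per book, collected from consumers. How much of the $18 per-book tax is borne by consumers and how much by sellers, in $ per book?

Rewrite in direct form: Qd = 501 − 5P and Qs = 4P − 129.
Before the tax: set 501 − 5P = 4P − 129 → P* = $70, Q* = 151.
With the tax collected from consumers, demand (in seller-price terms) shifts: Qd = 501 − 5(P + 18).
New equilibrium: consumers pay $78, sellers receive $60, Q = 111. (Wedge: Pb − Ps = 18.)
Burden on consumers: $8; on sellers: $10. (They sum to $18.)

Consumers bear $8 per book; sellers bear $10 per book.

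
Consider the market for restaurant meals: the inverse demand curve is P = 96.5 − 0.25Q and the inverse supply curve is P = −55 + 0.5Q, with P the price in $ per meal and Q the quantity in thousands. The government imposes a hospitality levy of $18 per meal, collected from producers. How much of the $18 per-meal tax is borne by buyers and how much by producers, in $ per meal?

Inverting to Q(P) form: Qd = 386 − 4P; Qs = 2P + 110.
Before the tax: set 386 − 4P = 2P + 110 → P* = $46, Q* = 202.
With the tax collected from producers, supply shifts: Qs = 2(P − 18) + 110.
Solving gives Q = 178 with buyers paying $52 and producers receiving $34 (the $18 wedge).
Burden on buyers: $6; on producers: $12. (They sum to $18.)
The less price-elastic side of the market bears the larger share of a per-unit tax.

Buyers bear $6 per meal; producers bear $12 per meal.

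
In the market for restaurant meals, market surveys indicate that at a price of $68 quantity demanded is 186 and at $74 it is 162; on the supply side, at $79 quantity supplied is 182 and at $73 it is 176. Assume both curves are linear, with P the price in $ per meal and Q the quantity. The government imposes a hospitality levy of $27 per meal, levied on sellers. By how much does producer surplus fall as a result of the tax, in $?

Producer surplus falls by $3525.12.

Demand slope: (162 − 186)/(74 − 68) = -4, so Qd = 458 − 4P.
Supply slope: (176 − 182)/(73 − 79) = 1, so Qs = P + 103.
Before the tax: set 458 − 4P = P + 103 → P* = $71, Q* = 174.
With the tax collected from sellers, supply shifts: Qs = (P − 27) + 103.
New equilibrium: consumers pay $76.4, sellers receive $49.4, Q = 152.4. (Wedge: Pb − Ps = 27.)
ΔPS is the trapezoid between Q = 152.4 and Q = 174 of height $21.6: ½ · (174 + 152.4) · 21.6 = $3525.12.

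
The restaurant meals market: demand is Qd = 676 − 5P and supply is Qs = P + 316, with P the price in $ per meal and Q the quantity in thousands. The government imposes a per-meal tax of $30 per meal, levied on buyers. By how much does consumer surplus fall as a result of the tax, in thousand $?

Consumer surplus falls by $1817.5 thousand.

Without the tax, 676 − 5P = P + 316 gives 6P = 360, so P* = $60 and Q* = 376.
With the tax collected from buyers, demand (in seller-price terms) shifts: Qd = 676 − 5(P + 30).
Solving gives Q = 351 with buyers paying $65 and producers receiving $35 (the $30 wedge).
ΔCS is the trapezoid between Q = 351 and Q = 376 of height $5: ½ · (376 + 351) · 5 = $1817.5.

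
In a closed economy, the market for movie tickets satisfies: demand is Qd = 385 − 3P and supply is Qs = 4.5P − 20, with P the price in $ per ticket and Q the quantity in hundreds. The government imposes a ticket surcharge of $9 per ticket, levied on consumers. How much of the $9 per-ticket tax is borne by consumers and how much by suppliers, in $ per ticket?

Consumers bear $5.4 per ticket; suppliers bear $3.6 per ticket.

Without the tax, 385 − 3P = 4.5P − 20 gives 7.5P = 405, so P* = $54 and Q* = 223.
With the tax collected from consumers, demand (in seller-price terms) shifts: Qd = 385 − 3(P + 9).
New equilibrium: consumers pay $59.4, suppliers receive $50.4, Q = 206.8. (Wedge: Pb − Ps = 9.)
Burden on consumers: $5.4; on suppliers: $3.6. (They sum to $9.)
The less price-elastic side of the market bears the larger share of a per-unit tax.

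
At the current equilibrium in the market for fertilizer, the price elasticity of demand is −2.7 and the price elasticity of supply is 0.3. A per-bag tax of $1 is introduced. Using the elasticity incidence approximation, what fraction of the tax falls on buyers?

Buyers' share ≈ 0.1.

Incidence ratio: buyers' share ≈ εs / (εs + |εd|) = 0.3 / (0.3 + 2.7) = 0.1.
Supply is the less elastic side, so buyers bear the smaller share.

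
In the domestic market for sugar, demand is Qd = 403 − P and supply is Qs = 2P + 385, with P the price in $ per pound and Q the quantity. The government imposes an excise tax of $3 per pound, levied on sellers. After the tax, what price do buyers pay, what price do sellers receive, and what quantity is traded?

Before the tax: set 403 − P = 2P + 385 → P* = $6, Q* = 397.
With the tax collected from sellers, supply shifts: Qs = 2(P − 3) + 385.
Solving gives Q = 395 with buyers paying $8 and sellers receiving $5 (the $3 wedge).
The less price-elastic side of the market bears the larger share of a per-unit tax.

Buyers pay $8; sellers receive $5; quantity = 395.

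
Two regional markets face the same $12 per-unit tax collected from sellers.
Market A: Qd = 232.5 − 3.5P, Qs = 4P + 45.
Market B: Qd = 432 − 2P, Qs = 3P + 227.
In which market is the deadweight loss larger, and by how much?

Market A: pre-tax P* = $25, Q* = 145; post-tax Q = 122.6; deadweight loss = $134.4.
Market B: pre-tax P* = $41, Q* = 350; post-tax Q = 335.6; deadweight loss = $86.4.
Difference: $134.4 vs $86.4 → market A is larger by $48.

Market A, by $48.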